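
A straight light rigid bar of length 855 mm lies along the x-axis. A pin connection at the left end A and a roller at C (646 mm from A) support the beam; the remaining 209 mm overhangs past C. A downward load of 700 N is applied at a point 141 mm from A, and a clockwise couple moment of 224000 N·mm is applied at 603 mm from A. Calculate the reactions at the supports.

A_x = 0, A_y = 200.5 N, C_y = 499.5 N

Taking moments about A: C_y·646 − 700·141 − 224000 = 0 → C_y = 322700/646 = 499.536 ≈ 499.5 N.
ΣF_y = 0: A_y + 499.536 − 700 = 0 → A_y = 200.5 N.
ΣF_x = 0: no horizontal applied forces, so A_x = 0.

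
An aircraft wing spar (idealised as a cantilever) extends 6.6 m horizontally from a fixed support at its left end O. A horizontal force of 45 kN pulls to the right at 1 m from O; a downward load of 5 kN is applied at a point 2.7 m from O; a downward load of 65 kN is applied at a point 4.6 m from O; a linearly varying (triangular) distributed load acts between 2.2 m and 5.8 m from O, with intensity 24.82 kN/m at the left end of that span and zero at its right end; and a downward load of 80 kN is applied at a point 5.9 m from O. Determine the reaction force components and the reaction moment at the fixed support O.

Resultant of the triangular load: ½ × 24.82 × 3.6 = 44.676 kN, acting at 3.4 m from O (one-third of the span from the peak).
ΣF_x = 0: O_x + 45 = 0 → O_x = -45.00 kN.
ΣF_y = 0: O_y − 5 − 65 − ½·24.82·3.6 − 80 = 0 → O_y = 194.7 kN.
ΣM about O: M_O − 5·2.7 − 65·4.6 − (½·24.82·3.6)·3.4 − 80·5.9 = 0 → M_O = 936.4 kN·m.

O_x = -45.00 kN, O_y = 194.7 kN, M_O = 936.4 kN·m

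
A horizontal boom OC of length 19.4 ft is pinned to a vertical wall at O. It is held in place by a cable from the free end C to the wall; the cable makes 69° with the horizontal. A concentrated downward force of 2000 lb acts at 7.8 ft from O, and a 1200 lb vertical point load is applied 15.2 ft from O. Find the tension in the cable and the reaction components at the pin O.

ΣM about O: T·sin69°·19.4 − 2000·7.8 − 1200·15.2 = 0 → T = 33840/(19.4·0.93358) = 1868.43 ≈ 1868 lb.
ΣF_x = 0: O_x − T·cos69° = 0 → O_x = 1868.43 × 0.358368 = 669.6 lb.
ΣF_y = 0: O_y + T·sin69° − 2000 − 1200 = 0 → O_y = 3200 − 1868.43 × 0.93358 = 1456 lb.

T = 1868 lb, O_x = 669.6 lb, O_y = 1456 lb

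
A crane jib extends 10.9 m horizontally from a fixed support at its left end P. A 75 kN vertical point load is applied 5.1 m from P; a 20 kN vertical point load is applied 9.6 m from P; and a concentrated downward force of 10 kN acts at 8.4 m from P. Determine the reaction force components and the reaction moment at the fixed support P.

P_x = 0, P_y = 105.0 kN, M_P = 658.5 kN·m

ΣF_x = 0: P_x = 0.
ΣF_y = 0: P_y − 75 − 20 − 10 = 0 → P_y = 105.0 kN.
ΣM about P: M_P − 75·5.1 − 20·9.6 − 10·8.4 = 0 → M_P = 658.5 kN·m.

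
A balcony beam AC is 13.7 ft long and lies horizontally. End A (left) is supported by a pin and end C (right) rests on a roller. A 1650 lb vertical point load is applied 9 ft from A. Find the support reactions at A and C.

Taking moments about A: C_y·13.7 − 1650·9 = 0 → C_y = 14850/13.7 = 1083.94 ≈ 1084 lb.
ΣF_y = 0: A_y + 1083.94 − 1650 = 0 → A_y = 566.1 lb.
ΣF_x = 0: no horizontal applied forces, so A_x = 0.

A_x = 0, A_y = 566.1 lb, C_y = 1084 lb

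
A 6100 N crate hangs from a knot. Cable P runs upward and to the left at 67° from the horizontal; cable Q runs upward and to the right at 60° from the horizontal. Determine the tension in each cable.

ΣF_x = 0: −T_P·cos67° + T_Q·cos60° = 0 → T_Q = 0.781462·T_P.
ΣF_y = 0: T_P·sin67° + T_Q·sin60° = 6100.
Substitute: T_P·(0.920505 + 0.781462·0.866025) = 6100 → T_P = 3819.01 ≈ 3819 N.
Then T_Q = 0.781462 × 3819.01 = 2984 N.

T_P = 3819 N, T_Q = 2984 N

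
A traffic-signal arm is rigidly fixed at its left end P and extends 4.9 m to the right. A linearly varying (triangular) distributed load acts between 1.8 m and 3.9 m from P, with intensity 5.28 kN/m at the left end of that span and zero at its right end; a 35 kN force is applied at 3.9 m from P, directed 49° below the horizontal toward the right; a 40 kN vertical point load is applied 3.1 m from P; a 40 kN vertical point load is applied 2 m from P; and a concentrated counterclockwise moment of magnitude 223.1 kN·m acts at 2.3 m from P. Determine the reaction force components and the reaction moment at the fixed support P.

P_x = -22.96 kN, P_y = 112.0 kN, M_P = 97.78 kN·m

Resultant of the triangular load: ½ × 5.28 × 2.1 = 5.544 kN, acting at 2.5 m from P (one-third of the span from the peak).
ΣF_x = 0: P_x + 35·cos49° = 0 → P_x = -22.96 kN.
ΣF_y = 0: P_y − ½·5.28·2.1 − 35·sin49° − 40 − 40 = 0 → P_y = 112.0 kN.
ΣM about P: M_P − (½·5.28·2.1)·2.5 − 35·sin49°·3.9 − 40·3.1 − 40·2 + 223.1 = 0 → M_P = 97.78 kN·m.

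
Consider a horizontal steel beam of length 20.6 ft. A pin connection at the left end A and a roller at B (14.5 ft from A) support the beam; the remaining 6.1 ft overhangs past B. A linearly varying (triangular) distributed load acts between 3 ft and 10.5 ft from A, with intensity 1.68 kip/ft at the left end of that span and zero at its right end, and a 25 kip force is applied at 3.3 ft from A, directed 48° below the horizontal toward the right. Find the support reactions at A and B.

Resultant of the triangular load: ½ × 1.68 × 7.5 = 6.3 kip, acting at 5.5 ft from A (one-third of the span from the peak).
Moments about A: B_y·14.5 − (½·1.68·7.5)·5.5 − 25·sin48°·3.3 = 0 → B_y = 95.9594/14.5 = 6.61789 ≈ 6.618 kip.
ΣF_y = 0: A_y + 6.61789 − ½·1.68·7.5 − 25·sin48° = 0 → A_y = 18.26 kip.
ΣF_x = 0: A_x + 25·cos48° = 0 → A_x = -16.73 kip.

A_x = -16.73 kip, A_y = 18.26 kip, B_y = 6.618 kip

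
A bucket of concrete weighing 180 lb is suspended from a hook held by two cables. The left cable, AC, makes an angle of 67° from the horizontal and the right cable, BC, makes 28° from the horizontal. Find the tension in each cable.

T_AC = 159.5 lb, T_BC = 70.60 lb

ΣF_x = 0: −T_AC·cos67° + T_BC·cos28° = 0 → T_BC = 0.44253·T_AC.
ΣF_y = 0: T_AC·sin67° + T_BC·sin28° = 180.
Substitute: T_AC·(0.920505 + 0.44253·0.469472) = 180 → T_AC = 159.538 ≈ 159.5 lb.
Then T_BC = 0.44253 × 159.538 = 70.60 lb.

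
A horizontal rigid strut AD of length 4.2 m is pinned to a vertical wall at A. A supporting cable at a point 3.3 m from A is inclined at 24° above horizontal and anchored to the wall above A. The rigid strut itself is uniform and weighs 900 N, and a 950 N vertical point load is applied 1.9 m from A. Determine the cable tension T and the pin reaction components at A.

ΣM about A: T·sin24°·3.3 − 900·2.1 − 950·1.9 = 0 → T = 3695/(3.3·0.406737) = 2752.88 ≈ 2753 N.
ΣF_x = 0: A_x − T·cos24° = 0 → A_x = 2752.88 × 0.913545 = 2515 N.
ΣF_y = 0: A_y + T·sin24° − 900 − 950 = 0 → A_y = 1850 − 2752.88 × 0.406737 = 730.3 N.

T = 2753 N, A_x = 2515 N, A_y = 730.3 N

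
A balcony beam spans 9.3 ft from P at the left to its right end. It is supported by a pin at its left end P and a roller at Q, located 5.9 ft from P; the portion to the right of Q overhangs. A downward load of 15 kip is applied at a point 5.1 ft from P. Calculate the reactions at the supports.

P_x = 0, P_y = 2.034 kip, Q_y = 12.97 kip

Taking moments about P: Q_y·5.9 − 15·5.1 = 0 → Q_y = 76.5/5.9 = 12.9661 ≈ 12.97 kip.
ΣF_y = 0: P_y + 12.9661 − 15 = 0 → P_y = 2.034 kip.
ΣF_x = 0: no horizontal applied forces, so P_x = 0.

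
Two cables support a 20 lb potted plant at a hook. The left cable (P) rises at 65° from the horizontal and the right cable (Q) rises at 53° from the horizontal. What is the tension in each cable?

T_P = 13.63 lb, T_Q = 9.573 lb

ΣF_x = 0: −T_P·cos65° + T_Q·cos53° = 0 → T_Q = 0.702239·T_P.
ΣF_y = 0: T_P·sin65° + T_Q·sin53° = 20.
Substitute: T_P·(0.906308 + 0.702239·0.798636) = 20 → T_P = 13.632 ≈ 13.63 lb.
Then T_Q = 0.702239 × 13.632 = 9.573 lb.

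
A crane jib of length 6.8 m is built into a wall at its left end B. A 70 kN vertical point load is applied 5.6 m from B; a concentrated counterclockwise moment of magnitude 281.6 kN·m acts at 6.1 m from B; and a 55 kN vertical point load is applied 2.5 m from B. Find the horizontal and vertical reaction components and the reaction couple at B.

B_x = 0, B_y = 125.0 kN, M_B = 247.9 kN·m

ΣF_x = 0: B_x = 0.
ΣF_y = 0: B_y − 70 − 55 = 0 → B_y = 125.0 kN.
ΣM about B: M_B − 70·5.6 + 281.6 − 55·2.5 = 0 → M_B = 247.9 kN·m.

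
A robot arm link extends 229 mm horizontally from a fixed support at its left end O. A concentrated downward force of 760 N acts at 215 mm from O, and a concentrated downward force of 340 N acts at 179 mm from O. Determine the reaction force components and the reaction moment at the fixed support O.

ΣF_x = 0: O_x = 0.
ΣF_y = 0: O_y − 760 − 340 = 0 → O_y = 1100 N.
ΣM about O: M_O − 760·215 − 340·179 = 0 → M_O = 224300 N·mm.

O_x = 0, O_y = 1100 N, M_O = 224300 N·mm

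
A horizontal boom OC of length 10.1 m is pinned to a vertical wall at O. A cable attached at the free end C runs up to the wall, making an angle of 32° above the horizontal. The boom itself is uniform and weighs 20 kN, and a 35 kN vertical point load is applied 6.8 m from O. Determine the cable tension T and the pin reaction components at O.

ΣM about O: T·sin32°·10.1 − 20·5.05 − 35·6.8 = 0 → T = 339/(10.1·0.529919) = 63.3387 ≈ 63.34 kN.
ΣF_x = 0: O_x − T·cos32° = 0 → O_x = 63.3387 × 0.848048 = 53.71 kN.
ΣF_y = 0: O_y + T·sin32° − 20 − 35 = 0 → O_y = 55 − 63.3387 × 0.529919 = 21.44 kN.

T = 63.34 kN, O_x = 53.71 kN, O_y = 21.44 kN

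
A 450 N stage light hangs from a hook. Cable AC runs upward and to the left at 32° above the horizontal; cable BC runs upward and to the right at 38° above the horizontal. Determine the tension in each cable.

T_AC = 377.4 N, T_BC = 406.1 N

ΣF_x = 0: −T_AC·cos32° + T_BC·cos38° = 0 → T_BC = 1.07619·T_AC.
ΣF_y = 0: T_AC·sin32° + T_BC·sin38° = 450.
Substitute: T_AC·(0.529919 + 1.07619·0.615661) = 450 → T_AC = 377.363 ≈ 377.4 N.
Then T_BC = 1.07619 × 377.363 = 406.1 N.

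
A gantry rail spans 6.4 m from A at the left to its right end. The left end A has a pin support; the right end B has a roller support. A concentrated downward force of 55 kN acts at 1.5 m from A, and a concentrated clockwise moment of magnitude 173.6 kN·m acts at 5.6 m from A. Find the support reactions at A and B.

Taking moments about A: B_y·6.4 − 55·1.5 − 173.6 = 0 → B_y = 256.1/6.4 = 40.0156 ≈ 40.02 kN.
ΣF_y = 0: A_y + 40.0156 − 55 = 0 → A_y = 14.98 kN.
ΣF_x = 0: no horizontal applied forces, so A_x = 0.

A_x = 0, A_y = 14.98 kN, B_y = 40.02 kN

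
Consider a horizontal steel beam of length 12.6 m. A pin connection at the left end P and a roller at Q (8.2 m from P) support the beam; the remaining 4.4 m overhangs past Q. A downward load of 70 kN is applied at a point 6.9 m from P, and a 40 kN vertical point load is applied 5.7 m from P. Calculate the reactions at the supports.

P_x = 0, P_y = 23.29 kN, Q_y = 86.71 kN

Taking moments about P: Q_y·8.2 − 70·6.9 − 40·5.7 = 0 → Q_y = 711/8.2 = 86.7073 ≈ 86.71 kN.
ΣF_y = 0: P_y + 86.7073 − 70 − 40 = 0 → P_y = 23.29 kN.
ΣF_x = 0: no horizontal applied forces, so P_x = 0.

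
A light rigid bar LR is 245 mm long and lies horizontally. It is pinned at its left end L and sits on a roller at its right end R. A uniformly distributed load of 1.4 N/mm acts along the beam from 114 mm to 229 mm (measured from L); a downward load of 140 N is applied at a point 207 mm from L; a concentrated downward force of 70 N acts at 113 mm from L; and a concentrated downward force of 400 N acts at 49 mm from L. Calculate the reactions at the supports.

L_x = 0, L_y = 427.7 N, R_y = 343.3 N

Resultant of the distributed load: 1.4 × 115 = 161 N at 171.5 mm from L.
ΣM about L: R_y·245 − (1.4·115)·171.5 − 140·207 − 70·113 − 400·49 = 0 → R_y = 84101.5/245 = 343.271 ≈ 343.3 N.
ΣF_y = 0: L_y + 343.271 − 1.4·115 − 140 − 70 − 400 = 0 → L_y = 427.7 N.
ΣF_x = 0: no horizontal applied forces, so L_x = 0.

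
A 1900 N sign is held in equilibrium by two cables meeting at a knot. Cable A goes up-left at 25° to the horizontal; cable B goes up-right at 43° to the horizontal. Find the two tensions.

ΣF_x = 0: −T_A·cos25° + T_B·cos43° = 0 → T_B = 1.23922·T_A.
ΣF_y = 0: T_A·sin25° + T_B·sin43° = 1900.
Substitute: T_A·(0.422618 + 1.23922·0.681998) = 1900 → T_A = 1498.7 ≈ 1499 N.
Then T_B = 1.23922 × 1498.7 = 1857 N.

T_A = 1499 N, T_B = 1857 N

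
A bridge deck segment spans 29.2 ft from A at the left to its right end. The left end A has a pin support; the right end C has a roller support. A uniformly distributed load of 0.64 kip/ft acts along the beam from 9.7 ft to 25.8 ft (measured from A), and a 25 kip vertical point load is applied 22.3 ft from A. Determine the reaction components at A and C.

Resultant of the distributed load: 0.64 × 16.1 = 10.304 kip at 17.75 ft from A.
Taking moments about A: C_y·29.2 − (0.64·16.1)·17.75 − 25·22.3 = 0 → C_y = 740.396/29.2 = 25.356 ≈ 25.36 kip.
ΣF_y = 0: A_y + 25.356 − 0.64·16.1 − 25 = 0 → A_y = 9.948 kip.
ΣF_x = 0: no horizontal applied forces, so A_x = 0.

A_x = 0, A_y = 9.948 kip, C_y = 25.36 kip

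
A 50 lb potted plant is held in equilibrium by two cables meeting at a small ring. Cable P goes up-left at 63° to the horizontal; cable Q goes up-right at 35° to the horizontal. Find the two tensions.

ΣF_x = 0: −T_P·cos63° + T_Q·cos35° = 0 → T_Q = 0.55422·T_P.
ΣF_y = 0: T_P·sin63° + T_Q·sin35° = 50.
Substitute: T_P·(0.891007 + 0.55422·0.573576) = 50 → T_P = 41.3601 ≈ 41.36 lb.
Then T_Q = 0.55422 × 41.3601 = 22.92 lb.

T_P = 41.36 lb, T_Q = 22.92 lb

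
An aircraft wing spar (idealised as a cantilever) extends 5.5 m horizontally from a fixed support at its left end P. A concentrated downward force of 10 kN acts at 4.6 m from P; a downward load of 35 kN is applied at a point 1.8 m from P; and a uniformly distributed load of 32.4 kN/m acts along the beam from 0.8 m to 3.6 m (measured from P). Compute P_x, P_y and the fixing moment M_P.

Resultant of the distributed load: 32.4 × 2.8 = 90.72 kN at 2.2 m from P.
ΣF_x = 0: P_x = 0.
ΣF_y = 0: P_y − 10 − 35 − 32.4·2.8 = 0 → P_y = 135.7 kN.
ΣM about P: M_P − 10·4.6 − 35·1.8 − (32.4·2.8)·2.2 = 0 → M_P = 308.6 kN·m.

P_x = 0, P_y = 135.7 kN, M_P = 308.6 kN·m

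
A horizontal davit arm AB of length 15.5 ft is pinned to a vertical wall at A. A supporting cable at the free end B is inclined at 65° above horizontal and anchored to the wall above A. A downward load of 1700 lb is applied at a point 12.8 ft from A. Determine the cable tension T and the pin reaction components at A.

ΣM about A: T·sin65°·15.5 − 1700·12.8 = 0 → T = 21760/(15.5·0.906308) = 1549 lb.
ΣF_x = 0: A_x − T·cos65° = 0 → A_x = 1549 × 0.422618 = 654.6 lb.
ΣF_y = 0: A_y + T·sin65° − 1700 = 0 → A_y = 1700 − 1549 × 0.906308 = 296.1 lb.

T = 1549 lb, A_x = 654.6 lb, A_y = 296.1 lb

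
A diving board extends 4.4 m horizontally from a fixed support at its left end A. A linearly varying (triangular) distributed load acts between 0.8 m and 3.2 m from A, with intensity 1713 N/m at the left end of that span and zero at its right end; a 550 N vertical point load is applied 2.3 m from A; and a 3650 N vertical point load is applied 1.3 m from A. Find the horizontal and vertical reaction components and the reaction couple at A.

Resultant of the triangular load: ½ × 1713 × 2.4 = 2055.6 N, acting at 1.6 m from A (one-third of the span from the peak).
ΣF_x = 0: A_x = 0.
ΣF_y = 0: A_y − ½·1713·2.4 − 550 − 3650 = 0 → A_y = 6256 N.
ΣM about A: M_A − (½·1713·2.4)·1.6 − 550·2.3 − 3650·1.3 = 0 → M_A = 9299 N·m.

A_x = 0, A_y = 6256 N, M_A = 9299 N·m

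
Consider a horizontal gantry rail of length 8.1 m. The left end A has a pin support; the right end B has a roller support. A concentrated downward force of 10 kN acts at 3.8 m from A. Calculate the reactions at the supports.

Moments about A: B_y·8.1 − 10·3.8 = 0 → B_y = 38/8.1 = 4.69136 ≈ 4.691 kN.
ΣF_y = 0: A_y + 4.69136 − 10 = 0 → A_y = 5.309 kN.
ΣF_x = 0: no horizontal applied forces, so A_x = 0.

A_x = 0, A_y = 5.309 kN, B_y = 4.691 kN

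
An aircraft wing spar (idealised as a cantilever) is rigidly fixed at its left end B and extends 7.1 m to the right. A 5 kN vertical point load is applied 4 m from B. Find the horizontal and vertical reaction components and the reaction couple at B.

B_x = 0, B_y = 5.000 kN, M_B = 20.00 kN·m

ΣF_x = 0: B_x = 0.
ΣF_y = 0: B_y − 5 = 0 → B_y = 5.000 kN.
ΣM about B: M_B − 5·4 = 0 → M_B = 20.00 kN·m.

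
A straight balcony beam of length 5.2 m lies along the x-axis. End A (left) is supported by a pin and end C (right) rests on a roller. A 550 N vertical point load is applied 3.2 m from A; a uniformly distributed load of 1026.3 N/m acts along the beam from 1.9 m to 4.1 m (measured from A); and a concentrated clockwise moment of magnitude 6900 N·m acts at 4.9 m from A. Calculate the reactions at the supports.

Resultant of the distributed load: 1026.3 × 2.2 = 2257.86 N at 3 m from A.
ΣM about A: C_y·5.2 − 550·3.2 − (1026.3·2.2)·3 − 6900 = 0 → C_y = 15433.58/5.2 = 2968 N.
ΣF_y = 0: A_y + 2968 − 550 − 1026.3·2.2 = 0 → A_y = -160.1 N.
ΣF_x = 0: no horizontal applied forces, so A_x = 0.

A_x = 0, A_y = -160.1 N, C_y = 2968 N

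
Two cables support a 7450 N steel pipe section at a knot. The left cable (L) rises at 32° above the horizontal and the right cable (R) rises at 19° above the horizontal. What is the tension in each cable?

T_L = 9064 N, T_R = 8130 N

ΣF_x = 0: −T_L·cos32° + T_R·cos19° = 0 → T_R = 0.896913·T_L.
ΣF_y = 0: T_L·sin32° + T_R·sin19° = 7450.
Substitute: T_L·(0.529919 + 0.896913·0.325568) = 7450 → T_L = 9064.09 ≈ 9064 N.
Then T_R = 0.896913 × 9064.09 = 8130 N.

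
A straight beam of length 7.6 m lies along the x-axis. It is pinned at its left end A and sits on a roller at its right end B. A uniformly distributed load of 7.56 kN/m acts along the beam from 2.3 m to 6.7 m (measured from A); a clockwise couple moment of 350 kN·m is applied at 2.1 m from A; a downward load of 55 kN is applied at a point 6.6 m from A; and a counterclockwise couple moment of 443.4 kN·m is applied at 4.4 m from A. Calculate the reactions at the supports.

Resultant of the distributed load: 7.56 × 4.4 = 33.264 kN at 4.5 m from A.
ΣM about A: B_y·7.6 − (7.56·4.4)·4.5 − 350 − 55·6.6 + 443.4 = 0 → B_y = 419.288/7.6 = 55.1695 ≈ 55.17 kN.
ΣF_y = 0: A_y + 55.1695 − 7.56·4.4 − 55 = 0 → A_y = 33.09 kN.
ΣF_x = 0: no horizontal applied forces, so A_x = 0.

A_x = 0, A_y = 33.09 kN, B_y = 55.17 kN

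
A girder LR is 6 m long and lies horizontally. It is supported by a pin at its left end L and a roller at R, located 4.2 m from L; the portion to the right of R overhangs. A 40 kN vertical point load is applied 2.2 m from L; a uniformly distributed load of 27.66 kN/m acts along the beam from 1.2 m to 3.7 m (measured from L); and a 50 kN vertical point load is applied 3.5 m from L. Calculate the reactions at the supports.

Resultant of the distributed load: 27.66 × 2.5 = 69.15 kN at 2.45 m from L.
Moments about L: R_y·4.2 − 40·2.2 − (27.66·2.5)·2.45 − 50·3.5 = 0 → R_y = 432.4175/4.2 = 102.957 ≈ 103.0 kN.
ΣF_y = 0: L_y + 102.957 − 40 − 27.66·2.5 − 50 = 0 → L_y = 56.19 kN.
ΣF_x = 0: no horizontal applied forces, so L_x = 0.

L_x = 0, L_y = 56.19 kN, R_y = 103.0 kN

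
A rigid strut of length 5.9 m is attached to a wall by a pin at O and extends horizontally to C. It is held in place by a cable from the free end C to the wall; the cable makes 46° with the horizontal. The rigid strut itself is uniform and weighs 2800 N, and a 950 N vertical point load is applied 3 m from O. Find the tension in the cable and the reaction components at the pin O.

ΣM about O: T·sin46°·5.9 − 2800·2.95 − 950·3 = 0 → T = 11110/(5.9·0.71934) = 2617.75 ≈ 2618 N.
ΣF_x = 0: O_x − T·cos46° = 0 → O_x = 2617.75 × 0.694658 = 1818 N.
ΣF_y = 0: O_y + T·sin46° − 2800 − 950 = 0 → O_y = 3750 − 2617.75 × 0.71934 = 1867 N.

T = 2618 N, O_x = 1818 N, O_y = 1867 N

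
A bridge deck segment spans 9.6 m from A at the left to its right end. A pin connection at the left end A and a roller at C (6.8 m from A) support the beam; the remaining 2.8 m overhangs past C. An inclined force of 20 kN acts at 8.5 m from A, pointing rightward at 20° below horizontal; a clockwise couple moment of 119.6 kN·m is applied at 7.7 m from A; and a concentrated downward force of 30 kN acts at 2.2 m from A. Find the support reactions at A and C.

ΣM about A: C_y·6.8 − 20·sin20°·8.5 − 119.6 − 30·2.2 = 0 → C_y = 243.743/6.8 = 35.8446 ≈ 35.84 kN.
ΣF_y = 0: A_y + 35.8446 − 20·sin20° − 30 = 0 → A_y = 0.9958 kN.
ΣF_x = 0: A_x + 20·cos20° = 0 → A_x = -18.79 kN.

A_x = -18.79 kN, A_y = 0.9958 kN, C_y = 35.84 kN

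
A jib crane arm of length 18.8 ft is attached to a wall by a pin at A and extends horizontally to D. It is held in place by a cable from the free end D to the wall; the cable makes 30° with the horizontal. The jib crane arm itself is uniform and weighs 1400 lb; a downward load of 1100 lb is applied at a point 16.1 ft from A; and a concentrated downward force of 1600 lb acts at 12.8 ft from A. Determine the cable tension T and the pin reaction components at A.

ΣM about A: T·sin30°·18.8 − 1400·9.4 − 1100·16.1 − 1600·12.8 = 0 → T = 51350/(18.8·0.5) = 5462.77 ≈ 5463 lb.
ΣF_x = 0: A_x − T·cos30° = 0 → A_x = 5462.77 × 0.866025 = 4731 lb.
ΣF_y = 0: A_y + T·sin30° − 1400 − 1100 − 1600 = 0 → A_y = 4100 − 5462.77 × 0.5 = 1369 lb.

T = 5463 lb, A_x = 4731 lb, A_y = 1369 lb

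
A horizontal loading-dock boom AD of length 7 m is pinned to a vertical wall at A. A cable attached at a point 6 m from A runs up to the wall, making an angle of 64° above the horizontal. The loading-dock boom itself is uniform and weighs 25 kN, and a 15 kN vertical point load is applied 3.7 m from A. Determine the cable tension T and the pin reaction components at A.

T = 26.52 kN, A_x = 11.62 kN, A_y = 16.17 kN

ΣM about A: T·sin64°·6 − 25·3.5 − 15·3.7 = 0 → T = 143/(6·0.898794) = 26.517 ≈ 26.52 kN.
ΣF_x = 0: A_x − T·cos64° = 0 → A_x = 26.517 × 0.438371 = 11.62 kN.
ΣF_y = 0: A_y + T·sin64° − 25 − 15 = 0 → A_y = 40 − 26.517 × 0.898794 = 16.17 kN.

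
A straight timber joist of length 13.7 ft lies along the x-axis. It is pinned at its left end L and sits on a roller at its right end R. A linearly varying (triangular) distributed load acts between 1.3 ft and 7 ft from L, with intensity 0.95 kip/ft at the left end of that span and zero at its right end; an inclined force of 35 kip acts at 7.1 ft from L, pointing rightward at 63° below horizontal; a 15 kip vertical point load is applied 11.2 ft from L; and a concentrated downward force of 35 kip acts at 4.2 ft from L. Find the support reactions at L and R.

Resultant of the triangular load: ½ × 0.95 × 5.7 = 2.7075 kip, acting at 3.2 ft from L (one-third of the span from the peak).
Taking moments about L: R_y·13.7 − (½·0.95·5.7)·3.2 − 35·sin63°·7.1 − 15·11.2 − 35·4.2 = 0 → R_y = 545.079/13.7 = 39.7868 ≈ 39.79 kip.
ΣF_y = 0: L_y + 39.7868 − ½·0.95·5.7 − 35·sin63° − 15 − 35 = 0 → L_y = 44.11 kip.
ΣF_x = 0: L_x + 35·cos63° = 0 → L_x = -15.89 kip.

L_x = -15.89 kip, L_y = 44.11 kip, R_y = 39.79 kip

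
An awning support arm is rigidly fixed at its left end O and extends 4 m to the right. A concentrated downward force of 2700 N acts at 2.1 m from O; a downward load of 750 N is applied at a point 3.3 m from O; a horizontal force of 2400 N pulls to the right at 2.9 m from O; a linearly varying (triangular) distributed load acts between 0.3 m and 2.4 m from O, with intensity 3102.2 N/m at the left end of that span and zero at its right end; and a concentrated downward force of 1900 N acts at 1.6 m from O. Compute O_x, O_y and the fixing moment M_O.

O_x = -2400 N, O_y = 8607 N, M_O = 14440 N·m

Resultant of the triangular load: ½ × 3102.2 × 2.1 = 3257.31 N, acting at 1 m from O (one-third of the span from the peak).
ΣF_x = 0: O_x + 2400 = 0 → O_x = -2400 N.
ΣF_y = 0: O_y − 2700 − 750 − ½·3102.2·2.1 − 1900 = 0 → O_y = 8607 N.
ΣM about O: M_O − 2700·2.1 − 750·3.3 − (½·3102.2·2.1)·1 − 1900·1.6 = 0 → M_O = 14440 N·m.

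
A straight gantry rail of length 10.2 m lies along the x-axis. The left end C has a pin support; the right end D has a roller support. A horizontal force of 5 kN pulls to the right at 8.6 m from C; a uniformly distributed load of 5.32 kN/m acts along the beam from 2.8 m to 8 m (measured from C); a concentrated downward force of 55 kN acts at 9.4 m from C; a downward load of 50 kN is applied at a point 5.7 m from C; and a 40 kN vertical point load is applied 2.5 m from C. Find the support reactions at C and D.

C_x = -5.000 kN, C_y = 69.59 kN, D_y = 103.1 kN

Resultant of the distributed load: 5.32 × 5.2 = 27.664 kN at 5.4 m from C.
Taking moments about C: D_y·10.2 − (5.32·5.2)·5.4 − 55·9.4 − 50·5.7 − 40·2.5 = 0 → D_y = 1051.3856/10.2 = 103.077 ≈ 103.1 kN.
ΣF_y = 0: C_y + 103.077 − 5.32·5.2 − 55 − 50 − 40 = 0 → C_y = 69.59 kN.
ΣF_x = 0: C_x + 5 = 0 → C_x = -5.000 kN.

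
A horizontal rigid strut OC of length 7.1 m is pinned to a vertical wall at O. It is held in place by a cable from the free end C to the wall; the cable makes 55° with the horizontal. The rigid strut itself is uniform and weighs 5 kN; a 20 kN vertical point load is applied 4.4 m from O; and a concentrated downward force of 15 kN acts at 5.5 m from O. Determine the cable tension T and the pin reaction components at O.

ΣM about O: T·sin55°·7.1 − 5·3.55 − 20·4.4 − 15·5.5 = 0 → T = 188.25/(7.1·0.819152) = 32.3677 ≈ 32.37 kN.
ΣF_x = 0: O_x − T·cos55° = 0 → O_x = 32.3677 × 0.573576 = 18.57 kN.
ΣF_y = 0: O_y + T·sin55° − 5 − 20 − 15 = 0 → O_y = 40 − 32.3677 × 0.819152 = 13.49 kN.

T = 32.37 kN, O_x = 18.57 kN, O_y = 13.49 kN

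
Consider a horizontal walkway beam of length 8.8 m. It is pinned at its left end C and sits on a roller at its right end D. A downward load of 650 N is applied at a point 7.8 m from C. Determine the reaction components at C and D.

C_x = 0, C_y = 73.86 N, D_y = 576.1 N

Taking moments about C: D_y·8.8 − 650·7.8 = 0 → D_y = 5070/8.8 = 576.136 ≈ 576.1 N.
ΣF_y = 0: C_y + 576.136 − 650 = 0 → C_y = 73.86 N.
ΣF_x = 0: no horizontal applied forces, so C_x = 0.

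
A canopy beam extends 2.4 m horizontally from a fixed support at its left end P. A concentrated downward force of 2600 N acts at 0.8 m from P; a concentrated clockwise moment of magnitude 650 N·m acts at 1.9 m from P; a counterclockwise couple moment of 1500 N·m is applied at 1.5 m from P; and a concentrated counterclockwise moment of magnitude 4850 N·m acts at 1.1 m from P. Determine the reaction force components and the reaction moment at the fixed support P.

P_x = 0, P_y = 2600 N, M_P = -3620 N·m

ΣF_x = 0: P_x = 0.
ΣF_y = 0: P_y − 2600 = 0 → P_y = 2600 N.
ΣM about P: M_P − 2600·0.8 − 650 + 1500 + 4850 = 0 → M_P = -3620 N·m.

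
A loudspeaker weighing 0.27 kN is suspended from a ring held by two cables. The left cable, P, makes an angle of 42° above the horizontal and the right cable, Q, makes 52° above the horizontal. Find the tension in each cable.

T_P = 0.1666 kN, T_Q = 0.2011 kN

ΣF_x = 0: −T_P·cos42° + T_Q·cos52° = 0 → T_Q = 1.20707·T_P.
ΣF_y = 0: T_P·sin42° + T_Q·sin52° = 0.27.
Substitute: T_P·(0.669131 + 1.20707·0.788011) = 0.27 → T_P = 0.166634 ≈ 0.1666 kN.
Then T_Q = 1.20707 × 0.166634 = 0.2011 kN.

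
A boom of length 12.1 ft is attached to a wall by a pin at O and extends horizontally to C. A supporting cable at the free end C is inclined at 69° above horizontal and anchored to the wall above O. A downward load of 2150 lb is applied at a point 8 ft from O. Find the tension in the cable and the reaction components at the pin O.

ΣM about O: T·sin69°·12.1 − 2150·8 = 0 → T = 17200/(12.1·0.93358) = 1522.62 ≈ 1523 lb.
ΣF_x = 0: O_x − T·cos69° = 0 → O_x = 1522.62 × 0.358368 = 545.7 lb.
ΣF_y = 0: O_y + T·sin69° − 2150 = 0 → O_y = 2150 − 1522.62 × 0.93358 = 728.5 lb.

T = 1523 lb, O_x = 545.7 lb, O_y = 728.5 lb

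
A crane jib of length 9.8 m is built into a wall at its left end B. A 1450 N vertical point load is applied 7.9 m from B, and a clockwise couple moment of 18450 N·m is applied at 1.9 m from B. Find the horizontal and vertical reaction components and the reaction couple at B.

B_x = 0, B_y = 1450 N, M_B = 29900 N·m

ΣF_x = 0: B_x = 0.
ΣF_y = 0: B_y − 1450 = 0 → B_y = 1450 N.
ΣM about B: M_B − 1450·7.9 − 18450 = 0 → M_B = 29900 N·m.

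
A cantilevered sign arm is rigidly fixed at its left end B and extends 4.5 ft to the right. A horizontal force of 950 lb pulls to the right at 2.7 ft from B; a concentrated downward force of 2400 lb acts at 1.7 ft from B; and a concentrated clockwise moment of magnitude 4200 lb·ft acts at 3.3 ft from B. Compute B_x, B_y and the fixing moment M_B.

B_x = -950.0 lb, B_y = 2400 lb, M_B = 8280 lb·ft

ΣF_x = 0: B_x + 950 = 0 → B_x = -950.0 lb.
ΣF_y = 0: B_y − 2400 = 0 → B_y = 2400 lb.
ΣM about B: M_B − 2400·1.7 − 4200 = 0 → M_B = 8280 lb·ft.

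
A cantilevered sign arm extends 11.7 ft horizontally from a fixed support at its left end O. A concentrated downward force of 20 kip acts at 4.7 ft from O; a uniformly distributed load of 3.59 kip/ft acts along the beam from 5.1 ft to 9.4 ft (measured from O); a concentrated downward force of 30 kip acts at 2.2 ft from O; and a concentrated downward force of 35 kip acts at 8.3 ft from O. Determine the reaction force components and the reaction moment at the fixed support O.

O_x = 0, O_y = 100.4 kip, M_O = 562.4 kip·ft

Resultant of the distributed load: 3.59 × 4.3 = 15.437 kip at 7.25 ft from O.
ΣF_x = 0: O_x = 0.
ΣF_y = 0: O_y − 20 − 3.59·4.3 − 30 − 35 = 0 → O_y = 100.4 kip.
ΣM about O: M_O − 20·4.7 − (3.59·4.3)·7.25 − 30·2.2 − 35·8.3 = 0 → M_O = 562.4 kip·ft.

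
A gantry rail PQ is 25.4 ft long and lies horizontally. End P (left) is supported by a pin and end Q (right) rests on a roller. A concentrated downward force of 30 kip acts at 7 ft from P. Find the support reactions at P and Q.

P_x = 0, P_y = 21.73 kip, Q_y = 8.268 kip

Moments about P: Q_y·25.4 − 30·7 = 0 → Q_y = 210/25.4 = 8.26772 ≈ 8.268 kip.
ΣF_y = 0: P_y + 8.26772 − 30 = 0 → P_y = 21.73 kip.
ΣF_x = 0: no horizontal applied forces, so P_x = 0.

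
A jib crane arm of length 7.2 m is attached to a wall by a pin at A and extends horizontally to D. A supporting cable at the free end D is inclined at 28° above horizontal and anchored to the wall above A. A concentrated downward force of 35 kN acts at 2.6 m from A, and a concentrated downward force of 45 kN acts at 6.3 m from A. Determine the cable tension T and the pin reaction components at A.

ΣM about A: T·sin28°·7.2 − 35·2.6 − 45·6.3 = 0 → T = 374.5/(7.2·0.469472) = 110.792 ≈ 110.8 kN.
ΣF_x = 0: A_x − T·cos28° = 0 → A_x = 110.792 × 0.882948 = 97.82 kN.
ΣF_y = 0: A_y + T·sin28° − 35 − 45 = 0 → A_y = 80 − 110.792 × 0.469472 = 27.99 kN.

T = 110.8 kN, A_x = 97.82 kN, A_y = 27.99 kN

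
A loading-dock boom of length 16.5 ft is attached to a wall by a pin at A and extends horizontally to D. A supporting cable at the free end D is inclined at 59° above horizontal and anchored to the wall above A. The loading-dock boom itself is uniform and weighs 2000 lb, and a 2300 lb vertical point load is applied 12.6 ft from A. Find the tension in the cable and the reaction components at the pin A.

ΣM about A: T·sin59°·16.5 − 2000·8.25 − 2300·12.6 = 0 → T = 45480/(16.5·0.857167) = 3215.67 ≈ 3216 lb.
ΣF_x = 0: A_x − T·cos59° = 0 → A_x = 3215.67 × 0.515038 = 1656 lb.
ΣF_y = 0: A_y + T·sin59° − 2000 − 2300 = 0 → A_y = 4300 − 3215.67 × 0.857167 = 1544 lb.

T = 3216 lb, A_x = 1656 lb, A_y = 1544 lb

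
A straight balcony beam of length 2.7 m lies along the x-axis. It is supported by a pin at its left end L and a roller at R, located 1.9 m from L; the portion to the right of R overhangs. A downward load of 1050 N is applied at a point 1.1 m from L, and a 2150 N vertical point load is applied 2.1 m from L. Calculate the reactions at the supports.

Taking moments about L: R_y·1.9 − 1050·1.1 − 2150·2.1 = 0 → R_y = 5670/1.9 = 2984.21 ≈ 2984 N.
ΣF_y = 0: L_y + 2984.21 − 1050 − 2150 = 0 → L_y = 215.8 N.
ΣF_x = 0: no horizontal applied forces, so L_x = 0.

L_x = 0, L_y = 215.8 N, R_y = 2984 N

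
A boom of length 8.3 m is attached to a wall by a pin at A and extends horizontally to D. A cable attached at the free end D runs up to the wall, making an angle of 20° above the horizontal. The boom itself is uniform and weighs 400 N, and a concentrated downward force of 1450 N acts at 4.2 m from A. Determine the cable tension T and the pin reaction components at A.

ΣM about A: T·sin20°·8.3 − 400·4.15 − 1450·4.2 = 0 → T = 7750/(8.3·0.34202) = 2730.06 ≈ 2730 N.
ΣF_x = 0: A_x − T·cos20° = 0 → A_x = 2730.06 × 0.939693 = 2565 N.
ΣF_y = 0: A_y + T·sin20° − 400 − 1450 = 0 → A_y = 1850 − 2730.06 × 0.34202 = 916.3 N.

T = 2730 N, A_x = 2565 N, A_y = 916.3 N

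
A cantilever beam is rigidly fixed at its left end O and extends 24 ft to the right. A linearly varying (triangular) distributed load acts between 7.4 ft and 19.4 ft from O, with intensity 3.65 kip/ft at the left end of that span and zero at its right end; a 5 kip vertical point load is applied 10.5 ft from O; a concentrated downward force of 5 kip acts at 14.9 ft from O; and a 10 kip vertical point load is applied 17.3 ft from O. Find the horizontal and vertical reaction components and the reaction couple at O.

Resultant of the triangular load: ½ × 3.65 × 12 = 21.9 kip, acting at 11.4 ft from O (one-third of the span from the peak).
ΣF_x = 0: O_x = 0.
ΣF_y = 0: O_y − ½·3.65·12 − 5 − 5 − 10 = 0 → O_y = 41.90 kip.
ΣM about O: M_O − (½·3.65·12)·11.4 − 5·10.5 − 5·14.9 − 10·17.3 = 0 → M_O = 549.7 kip·ft.

O_x = 0, O_y = 41.90 kip, M_O = 549.7 kip·ft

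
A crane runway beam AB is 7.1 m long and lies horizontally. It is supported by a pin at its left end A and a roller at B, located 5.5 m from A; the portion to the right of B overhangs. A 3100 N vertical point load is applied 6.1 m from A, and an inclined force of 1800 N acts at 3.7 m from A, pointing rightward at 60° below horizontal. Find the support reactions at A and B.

ΣM about A: B_y·5.5 − 3100·6.1 − 1800·sin60°·3.7 = 0 → B_y = 24677.7/5.5 = 4486.85 ≈ 4487 N.
ΣF_y = 0: A_y + 4486.85 − 3100 − 1800·sin60° = 0 → A_y = 172.0 N.
ΣF_x = 0: A_x + 1800·cos60° = 0 → A_x = -900.0 N.

A_x = -900.0 N, A_y = 172.0 N, B_y = 4487 N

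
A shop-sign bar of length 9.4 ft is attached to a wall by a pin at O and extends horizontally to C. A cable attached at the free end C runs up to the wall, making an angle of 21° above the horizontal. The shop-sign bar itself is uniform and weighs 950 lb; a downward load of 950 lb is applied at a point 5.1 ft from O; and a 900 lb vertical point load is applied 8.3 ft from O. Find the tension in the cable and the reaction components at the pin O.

T = 4981 lb, O_x = 4650 lb, O_y = 1015 lb

ΣM about O: T·sin21°·9.4 − 950·4.7 − 950·5.1 − 900·8.3 = 0 → T = 16780/(9.4·0.358368) = 4981.21 ≈ 4981 lb.
ΣF_x = 0: O_x − T·cos21° = 0 → O_x = 4981.21 × 0.93358 = 4650 lb.
ΣF_y = 0: O_y + T·sin21° − 950 − 950 − 900 = 0 → O_y = 2800 − 4981.21 × 0.358368 = 1015 lb.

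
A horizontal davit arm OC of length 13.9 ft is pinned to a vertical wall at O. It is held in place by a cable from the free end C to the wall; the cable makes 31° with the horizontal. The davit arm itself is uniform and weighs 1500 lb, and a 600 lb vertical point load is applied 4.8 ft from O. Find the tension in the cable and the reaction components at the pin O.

T = 1858 lb, O_x = 1593 lb, O_y = 1143 lb

ΣM about O: T·sin31°·13.9 − 1500·6.95 − 600·4.8 = 0 → T = 13305/(13.9·0.515038) = 1858.49 ≈ 1858 lb.
ΣF_x = 0: O_x − T·cos31° = 0 → O_x = 1858.49 × 0.857167 = 1593 lb.
ΣF_y = 0: O_y + T·sin31° − 1500 − 600 = 0 → O_y = 2100 − 1858.49 × 0.515038 = 1143 lb.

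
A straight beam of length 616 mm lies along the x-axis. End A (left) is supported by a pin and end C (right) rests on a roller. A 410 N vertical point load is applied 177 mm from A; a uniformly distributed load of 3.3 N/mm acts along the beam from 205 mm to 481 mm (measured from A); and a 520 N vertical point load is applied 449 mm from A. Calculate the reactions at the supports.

A_x = 0, A_y = 836.8 N, C_y = 1004 N

Resultant of the distributed load: 3.3 × 276 = 910.8 N at 343 mm from A.
ΣM about A: C_y·616 − 410·177 − (3.3·276)·343 − 520·449 = 0 → C_y = 618454.4/616 = 1003.98 ≈ 1004 N.
ΣF_y = 0: A_y + 1003.98 − 410 − 3.3·276 − 520 = 0 → A_y = 836.8 N.
ΣF_x = 0: no horizontal applied forces, so A_x = 0.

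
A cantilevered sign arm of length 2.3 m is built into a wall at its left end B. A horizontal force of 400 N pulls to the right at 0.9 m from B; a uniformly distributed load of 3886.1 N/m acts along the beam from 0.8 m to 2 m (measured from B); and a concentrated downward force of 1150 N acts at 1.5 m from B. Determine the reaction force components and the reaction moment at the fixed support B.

Resultant of the distributed load: 3886.1 × 1.2 = 4663.32 N at 1.4 m from B.
ΣF_x = 0: B_x + 400 = 0 → B_x = -400.0 N.
ΣF_y = 0: B_y − 3886.1·1.2 − 1150 = 0 → B_y = 5813 N.
ΣM about B: M_B − (3886.1·1.2)·1.4 − 1150·1.5 = 0 → M_B = 8254 N·m.

B_x = -400.0 N, B_y = 5813 N, M_B = 8254 N·m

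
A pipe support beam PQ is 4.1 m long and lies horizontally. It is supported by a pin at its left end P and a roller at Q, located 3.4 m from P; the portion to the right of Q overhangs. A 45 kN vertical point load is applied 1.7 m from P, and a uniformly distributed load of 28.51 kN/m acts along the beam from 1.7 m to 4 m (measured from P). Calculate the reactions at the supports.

P_x = 0, P_y = 33.11 kN, Q_y = 77.47 kN

Resultant of the distributed load: 28.51 × 2.3 = 65.573 kN at 2.85 m from P.
ΣM about P: Q_y·3.4 − 45·1.7 − (28.51·2.3)·2.85 = 0 → Q_y = 263.38305/3.4 = 77.4656 ≈ 77.47 kN.
ΣF_y = 0: P_y + 77.4656 − 45 − 28.51·2.3 = 0 → P_y = 33.11 kN.
ΣF_x = 0: no horizontal applied forces, so P_x = 0.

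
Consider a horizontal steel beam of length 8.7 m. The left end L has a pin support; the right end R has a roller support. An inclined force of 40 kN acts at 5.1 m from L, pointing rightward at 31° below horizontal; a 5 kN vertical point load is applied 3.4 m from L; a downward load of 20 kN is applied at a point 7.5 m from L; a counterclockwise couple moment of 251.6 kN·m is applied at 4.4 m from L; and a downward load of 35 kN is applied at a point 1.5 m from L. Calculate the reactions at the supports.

L_x = -34.29 kN, L_y = 72.21 kN, R_y = 8.387 kN

Moments about L: R_y·8.7 − 40·sin31°·5.1 − 5·3.4 − 20·7.5 + 251.6 − 35·1.5 = 0 → R_y = 72.9678/8.7 = 8.3871 ≈ 8.387 kN.
ΣF_y = 0: L_y + 8.3871 − 40·sin31° − 5 − 20 − 35 = 0 → L_y = 72.21 kN.
ΣF_x = 0: L_x + 40·cos31° = 0 → L_x = -34.29 kN.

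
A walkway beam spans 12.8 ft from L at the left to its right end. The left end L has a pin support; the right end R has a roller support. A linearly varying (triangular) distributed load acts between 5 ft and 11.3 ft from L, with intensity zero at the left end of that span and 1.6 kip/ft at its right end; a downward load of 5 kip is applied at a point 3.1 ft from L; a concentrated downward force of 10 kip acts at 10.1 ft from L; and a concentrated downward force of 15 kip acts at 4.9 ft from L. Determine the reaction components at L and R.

L_x = 0, L_y = 16.57 kip, R_y = 18.47 kip

Resultant of the triangular load: ½ × 1.6 × 6.3 = 5.04 kip, acting at 9.2 ft from L (one-third of the span from the peak).
ΣM about L: R_y·12.8 − (½·1.6·6.3)·9.2 − 5·3.1 − 10·10.1 − 15·4.9 = 0 → R_y = 236.368/12.8 = 18.4662 ≈ 18.47 kip.
ΣF_y = 0: L_y + 18.4662 − ½·1.6·6.3 − 5 − 10 − 15 = 0 → L_y = 16.57 kip.
ΣF_x = 0: no horizontal applied forces, so L_x = 0.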